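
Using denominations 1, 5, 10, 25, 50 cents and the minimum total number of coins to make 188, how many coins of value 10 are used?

1

188 − 3×50→38 − 1×25→13 − 1×10→3 − 3×1→0
Count of 10: 1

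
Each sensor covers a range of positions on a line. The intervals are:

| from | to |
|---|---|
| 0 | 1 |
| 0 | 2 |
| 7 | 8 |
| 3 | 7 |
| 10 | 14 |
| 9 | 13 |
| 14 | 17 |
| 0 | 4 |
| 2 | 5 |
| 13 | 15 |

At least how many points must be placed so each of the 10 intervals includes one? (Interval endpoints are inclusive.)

Sorted: [0,1] [0,2] [0,4] [2,5] [3,7] [7,8] [9,13] [10,14] [13,15] [14,17]
{[0,1],[0,2],[0,4]} hit by 1; {[2,5],[3,7]} hit by 5; {[7,8]} hit by 8; {[9,13],[10,14],[13,15]} hit by 13; {[14,17]} hit by 17.
Points: 1, 5, 8, 13, 17 (5 total).

5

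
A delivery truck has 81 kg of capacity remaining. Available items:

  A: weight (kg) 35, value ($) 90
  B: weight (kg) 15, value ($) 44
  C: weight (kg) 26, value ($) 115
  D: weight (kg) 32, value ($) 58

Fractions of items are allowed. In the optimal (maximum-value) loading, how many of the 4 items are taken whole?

Sort by value per unit weight and fill in that order.
Ratios (sorted): C 4.42, B 2.93, A 2.57, D 1.81
take C (26 @ 115); take B (15 @ 44); take A (35 @ 90); take 5/32 of D → 9.06. Capacity used 81/81.
3 item(s) taken whole; one partial (take 5/32 of D).

3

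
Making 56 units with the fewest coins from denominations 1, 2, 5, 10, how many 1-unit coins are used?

1

Greedy: take as many of the largest coin as possible, then repeat with the remainder.
56 − 5×10→6 − 1×5→1 − 1×1→0
Count of 1: 1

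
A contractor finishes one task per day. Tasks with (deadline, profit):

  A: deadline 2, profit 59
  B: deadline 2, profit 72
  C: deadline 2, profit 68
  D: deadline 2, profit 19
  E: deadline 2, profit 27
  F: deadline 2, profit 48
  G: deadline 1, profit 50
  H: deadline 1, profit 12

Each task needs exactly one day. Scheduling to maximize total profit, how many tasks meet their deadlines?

2

Profit order: B=72 C=68 A=59 G=50 F=48 E=27 D=19 H=12
Assign: B→slot 2, C→slot 1, A skipped, G skipped, F skipped, E skipped, D skipped, H skipped.
Slots: [1:C] [2:B]
2 of 8 scheduled.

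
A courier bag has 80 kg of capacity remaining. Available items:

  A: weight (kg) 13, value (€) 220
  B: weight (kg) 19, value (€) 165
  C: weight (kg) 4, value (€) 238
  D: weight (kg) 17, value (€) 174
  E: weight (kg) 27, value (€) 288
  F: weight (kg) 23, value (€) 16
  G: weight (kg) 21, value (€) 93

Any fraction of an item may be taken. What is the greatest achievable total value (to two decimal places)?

Order: C (238/4=59.50) > A (220/13=16.92) > E (288/27=10.67) > D (174/17=10.24) > B (165/19=8.68) > G (93/21=4.43) > F (16/23=0.70)
Fill: take C (4 @ 238) → take A (13 @ 220) → take E (27 @ 288) → take D (17 @ 174) → take B (19 @ 165); 80/80 used.
Total value = 1085.00

1085.00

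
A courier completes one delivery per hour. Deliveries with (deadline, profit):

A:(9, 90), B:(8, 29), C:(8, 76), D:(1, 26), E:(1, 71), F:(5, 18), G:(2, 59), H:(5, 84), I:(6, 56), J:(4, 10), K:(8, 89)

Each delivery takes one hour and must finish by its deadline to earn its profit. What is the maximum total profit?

572

By profit: A(d9,90), K(d8,89), H(d5,84), C(d8,76), E(d1,71), G(d2,59), I(d6,56), B(d8,29), D(d1,26), F(d5,18), J(d4,10)
A→slot 9; K→slot 8; H→slot 5; C→slot 7; E→slot 1; G→slot 2; I→slot 6; B→slot 4; D skipped; F→slot 3; J skipped.
Profit = 71 + 59 + 18 + 29 + 84 + 56 + 76 + 89 + 90 = 572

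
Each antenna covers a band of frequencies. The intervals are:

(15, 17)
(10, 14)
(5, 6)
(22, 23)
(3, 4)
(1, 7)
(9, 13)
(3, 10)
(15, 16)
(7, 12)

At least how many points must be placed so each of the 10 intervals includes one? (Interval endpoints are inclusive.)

5

Process intervals by earliest right end; each time one isn't hit yet, stab at its right endpoint.
Sorted: [3,4] [5,6] [1,7] [3,10] [7,12] [9,13] [10,14] [15,16] [15,17] [22,23]
{[3,4]} hit by 4; {[5,6],[1,7],[3,10]} hit by 6; {[7,12],[9,13],[10,14]} hit by 12; {[15,16],[15,17]} hit by 16; {[22,23]} hit by 23.
Points: 4, 6, 12, 16, 23 (5 total).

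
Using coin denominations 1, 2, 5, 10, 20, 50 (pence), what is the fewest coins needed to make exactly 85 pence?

Use the largest denomination that fits, subtract, and repeat.
85 = 1×50 + 1×20 + 1×10 + 1×5
Total coins = 1 + 1 + 1 + 1 = 4

4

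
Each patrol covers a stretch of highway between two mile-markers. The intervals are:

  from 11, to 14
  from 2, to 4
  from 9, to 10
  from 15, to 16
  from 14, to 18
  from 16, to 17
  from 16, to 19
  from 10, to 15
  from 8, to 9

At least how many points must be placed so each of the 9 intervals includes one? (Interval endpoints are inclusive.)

By right end: [2,4]  [8,9]  [9,10]  [11,14]  [10,15]  [15,16]  [16,17]  [14,18]  [16,19]
[2,4] uncovered → point at 4; [8,9] uncovered → point at 9; [11,14] uncovered → point at 14; [15,16] uncovered → point at 16.
Points: 4, 9, 14, 16 (4 total).

4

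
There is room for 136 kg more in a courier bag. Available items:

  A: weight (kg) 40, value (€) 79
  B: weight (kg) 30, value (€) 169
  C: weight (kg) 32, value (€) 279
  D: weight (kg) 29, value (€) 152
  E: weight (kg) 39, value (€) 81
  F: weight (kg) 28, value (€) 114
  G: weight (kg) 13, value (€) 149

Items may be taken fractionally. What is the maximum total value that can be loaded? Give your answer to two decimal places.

Sort by value per unit weight and fill in that order.
Order: G (149/13=11.46) > C (279/32=8.72) > B (169/30=5.63) > D (152/29=5.24) > F (114/28=4.07) > E (81/39=2.08) > A (79/40=1.98)
Fill: take G (13 @ 149) → take C (32 @ 279) → take B (30 @ 169) → take D (29 @ 152) → take F (28 @ 114) → take 4/39 of E → 8.31; 136/136 used.
Total value = 871.31

871.31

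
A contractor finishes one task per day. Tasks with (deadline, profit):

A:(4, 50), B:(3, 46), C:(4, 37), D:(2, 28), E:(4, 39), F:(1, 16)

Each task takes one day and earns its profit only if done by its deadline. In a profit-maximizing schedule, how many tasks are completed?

4

Profit order: A=50 B=46 E=39 C=37 D=28 F=16
Assign: A→slot 4, B→slot 3, E→slot 2, C→slot 1, D skipped, F skipped.
Slots: [1:C] [2:E] [3:B] [4:A]
4 of 6 scheduled.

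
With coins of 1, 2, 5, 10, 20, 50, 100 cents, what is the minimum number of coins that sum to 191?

191 = 1×100 + 1×50 + 2×20 + 1×1
Total coins = 1 + 1 + 2 + 1 = 5

5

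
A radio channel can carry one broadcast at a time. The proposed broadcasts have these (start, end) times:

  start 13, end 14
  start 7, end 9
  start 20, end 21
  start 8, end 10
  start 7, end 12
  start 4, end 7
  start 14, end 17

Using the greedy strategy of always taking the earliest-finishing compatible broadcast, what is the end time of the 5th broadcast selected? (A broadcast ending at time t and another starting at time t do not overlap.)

Sorted by end: (4,7)  (7,9)  (8,10)  (7,12)  (13,14)  (14,17)  (20,21)
take (4,7); take (7,9); skip (8,10); take (13,14); take (14,17); take (20,21).
Selected: (4,7) (7,9) (13,14) (14,17) (20,21)

21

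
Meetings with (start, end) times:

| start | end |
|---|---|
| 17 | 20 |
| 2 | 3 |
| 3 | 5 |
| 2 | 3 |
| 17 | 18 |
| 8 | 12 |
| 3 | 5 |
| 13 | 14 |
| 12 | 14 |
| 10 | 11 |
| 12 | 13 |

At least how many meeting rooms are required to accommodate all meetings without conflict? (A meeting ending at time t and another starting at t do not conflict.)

2

starts: [2, 2, 3, 3, 8, 10, 12, 12, 13, 17, 17]
ends:   [3, 3, 5, 5, 11, 12, 13, 14, 14, 18, 20]
s2→1 s2→2  — peak 2.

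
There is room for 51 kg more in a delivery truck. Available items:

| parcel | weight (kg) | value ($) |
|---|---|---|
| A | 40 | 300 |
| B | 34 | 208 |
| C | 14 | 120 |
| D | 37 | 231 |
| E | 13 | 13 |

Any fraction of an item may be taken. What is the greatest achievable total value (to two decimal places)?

Greedy by value/weight ratio, highest first.
Ratios (sorted): C 8.57, A 7.50, D 6.24, B 6.12, E 1.00
take C (14 @ 120); take 37/40 of A → 277.50. Capacity used 51/51.
Total value = 397.50

397.50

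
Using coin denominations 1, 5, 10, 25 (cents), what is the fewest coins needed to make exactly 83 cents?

Use the largest denomination that fits, subtract, and repeat.
83 = 3×25 + 1×5 + 3×1
Total coins = 3 + 1 + 3 = 7

7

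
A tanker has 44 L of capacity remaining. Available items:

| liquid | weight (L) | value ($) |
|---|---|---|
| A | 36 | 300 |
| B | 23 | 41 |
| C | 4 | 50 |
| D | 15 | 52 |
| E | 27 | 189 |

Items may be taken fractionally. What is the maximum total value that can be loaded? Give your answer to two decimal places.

378.00

Greedy by value/weight ratio, highest first.
Ratios (sorted): C 12.50, A 8.33, E 7.00, D 3.47, B 1.78
take C (4 @ 50); take A (36 @ 300); take 4/27 of E → 28.00. Capacity used 44/44.
Total value = 378.00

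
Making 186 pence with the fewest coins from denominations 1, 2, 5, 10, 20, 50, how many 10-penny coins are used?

1

186 − 3×50→36 − 1×20→16 − 1×10→6 − 1×5→1 − 1×1→0
Count of 10: 1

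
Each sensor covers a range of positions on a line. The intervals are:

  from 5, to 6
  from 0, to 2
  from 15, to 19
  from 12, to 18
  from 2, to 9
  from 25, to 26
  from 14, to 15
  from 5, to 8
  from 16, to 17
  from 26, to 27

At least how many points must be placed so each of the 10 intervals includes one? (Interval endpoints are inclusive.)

5

Sorted: [0,2] [5,6] [5,8] [2,9] [14,15] [16,17] [12,18] [15,19] [25,26] [26,27]
{[0,2]} hit by 2; {[5,6],[5,8],[2,9]} hit by 6; {[14,15]} hit by 15; {[16,17],[12,18],[15,19]} hit by 17; {[25,26],[26,27]} hit by 26.
Points: 2, 6, 15, 17, 26 (5 total).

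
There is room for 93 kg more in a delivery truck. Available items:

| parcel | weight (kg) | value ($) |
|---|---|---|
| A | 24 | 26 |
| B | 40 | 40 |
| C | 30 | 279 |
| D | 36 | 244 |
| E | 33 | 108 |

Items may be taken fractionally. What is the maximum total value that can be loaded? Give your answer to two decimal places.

Order: C (279/30=9.30) > D (244/36=6.78) > E (108/33=3.27) > A (26/24=1.08) > B (40/40=1.00)
Fill: take C (30 @ 279) → take D (36 @ 244) → take 27/33 of E → 88.36; 93/93 used.
Total value = 611.36

611.36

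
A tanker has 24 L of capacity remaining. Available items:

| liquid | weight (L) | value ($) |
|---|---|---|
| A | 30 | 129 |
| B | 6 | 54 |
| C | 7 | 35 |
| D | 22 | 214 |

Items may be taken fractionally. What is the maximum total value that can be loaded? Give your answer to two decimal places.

Order: D (214/22=9.73) > B (54/6=9.00) > C (35/7=5.00) > A (129/30=4.30)
Fill: take D (22 @ 214) → take 2/6 of B → 18.00; 24/24 used.
Total value = 232.00

232.00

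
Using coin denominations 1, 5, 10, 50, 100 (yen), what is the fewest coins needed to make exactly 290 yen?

Greedy: take as many of the largest coin as possible, then repeat with the remainder.
290 − 2×100→90 − 1×50→40 − 4×10→0
Total coins = 2 + 1 + 4 = 7

7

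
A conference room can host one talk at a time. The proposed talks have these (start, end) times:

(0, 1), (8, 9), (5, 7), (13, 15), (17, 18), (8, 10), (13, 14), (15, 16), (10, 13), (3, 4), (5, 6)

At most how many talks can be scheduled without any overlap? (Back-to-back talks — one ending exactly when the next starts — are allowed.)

By end time: (0,1), (3,4), (5,6), (5,7), (8,9), (8,10), (10,13), (13,14), (13,15), (15,16), (17,18).
Pick (0,1); next start ≥ 1 → (3,4); next start ≥ 4 → (5,6); next start ≥ 6 → (8,9); next start ≥ 9 → (10,13); next start ≥ 13 → (13,14); next start ≥ 14 → (15,16); next start ≥ 16 → (17,18).
Selected 8 talks.

8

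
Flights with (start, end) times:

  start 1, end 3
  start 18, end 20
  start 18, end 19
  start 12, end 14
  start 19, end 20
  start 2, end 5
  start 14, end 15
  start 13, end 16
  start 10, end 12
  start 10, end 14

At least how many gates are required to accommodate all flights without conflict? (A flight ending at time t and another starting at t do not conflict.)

Count concurrent intervals with a sweep; the peak is the room count.
Events (time:±→running): 1:+→1 2:+→2 3:-→1 5:-→0 10:+→1 10:+→2 12:-→1 12:+→2 13:+→3 … peak 3.

3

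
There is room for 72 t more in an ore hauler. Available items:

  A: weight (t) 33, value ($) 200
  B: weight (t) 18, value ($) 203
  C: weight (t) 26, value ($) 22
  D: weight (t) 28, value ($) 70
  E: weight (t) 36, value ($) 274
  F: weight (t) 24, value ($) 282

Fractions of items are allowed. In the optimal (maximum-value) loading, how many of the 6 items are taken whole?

Greedy by value/weight ratio, highest first.
Order: F (282/24=11.75) > B (203/18=11.28) > E (274/36=7.61) > A (200/33=6.06) > D (70/28=2.50) > C (22/26=0.85)
Fill: take F (24 @ 282) → take B (18 @ 203) → take 30/36 of E → 228.33; 72/72 used.
2 item(s) taken whole; one partial (take 30/36 of E).

2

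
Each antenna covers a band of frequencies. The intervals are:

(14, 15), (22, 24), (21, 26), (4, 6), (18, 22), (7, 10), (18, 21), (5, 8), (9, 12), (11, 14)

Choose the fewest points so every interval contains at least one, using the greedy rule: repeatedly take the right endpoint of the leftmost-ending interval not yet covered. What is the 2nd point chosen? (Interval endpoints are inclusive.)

10

By right end: [4,6]  [5,8]  [7,10]  [9,12]  [11,14]  [14,15]  [18,21]  [18,22]  [22,24]  [21,26]
[4,6] uncovered → point at 6; [7,10] uncovered → point at 10; [11,14] uncovered → point at 14; [18,21] uncovered → point at 21; [22,24] uncovered → point at 24.
Points: 6, 10, 14, 21, 24 (5 total).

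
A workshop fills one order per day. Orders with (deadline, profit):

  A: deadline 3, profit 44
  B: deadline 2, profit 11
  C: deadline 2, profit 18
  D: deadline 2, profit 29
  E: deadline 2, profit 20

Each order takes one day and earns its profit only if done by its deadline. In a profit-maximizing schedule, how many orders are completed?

3

Take jobs in profit order; each goes to the latest open slot no later than its deadline.
Profit order: A=44 D=29 E=20 C=18 B=11
Assign: A→slot 3, D→slot 2, E→slot 1, C skipped, B skipped.
Slots: [1:E] [2:D] [3:A]
3 of 5 scheduled.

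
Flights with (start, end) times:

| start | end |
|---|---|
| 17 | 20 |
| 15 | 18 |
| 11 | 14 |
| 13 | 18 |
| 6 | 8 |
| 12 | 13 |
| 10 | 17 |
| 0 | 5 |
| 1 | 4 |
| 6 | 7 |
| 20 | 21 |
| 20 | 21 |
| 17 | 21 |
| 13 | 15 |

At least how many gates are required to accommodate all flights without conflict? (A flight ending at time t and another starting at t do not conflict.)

4

Count concurrent intervals with a sweep; the peak is the room count.
Events (time:±→running): 0:+→1 1:+→2 4:-→1 5:-→0 6:+→1 6:+→2 7:-→1 8:-→0 10:+→1 11:+→2 12:+→3 13:-→2 13:+→3 13:+→4 … peak 4.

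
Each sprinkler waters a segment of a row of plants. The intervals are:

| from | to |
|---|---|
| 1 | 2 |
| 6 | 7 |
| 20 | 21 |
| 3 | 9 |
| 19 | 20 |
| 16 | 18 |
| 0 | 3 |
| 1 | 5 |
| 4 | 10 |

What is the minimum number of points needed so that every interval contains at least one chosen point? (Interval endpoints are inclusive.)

By right end: [1,2]  [0,3]  [1,5]  [6,7]  [3,9]  [4,10]  [16,18]  [19,20]  [20,21]
[1,2] uncovered → point at 2; [6,7] uncovered → point at 7; [16,18] uncovered → point at 18; [19,20] uncovered → point at 20.
Points: 2, 7, 18, 20 (4 total).

4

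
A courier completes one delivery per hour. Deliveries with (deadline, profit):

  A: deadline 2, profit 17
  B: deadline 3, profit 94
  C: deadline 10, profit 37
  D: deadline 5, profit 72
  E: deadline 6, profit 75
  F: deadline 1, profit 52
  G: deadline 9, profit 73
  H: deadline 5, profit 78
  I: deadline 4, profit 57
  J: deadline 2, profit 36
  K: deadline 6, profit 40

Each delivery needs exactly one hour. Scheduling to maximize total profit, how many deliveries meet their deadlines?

Take jobs in profit order; each goes to the latest open slot no later than its deadline.
By profit: B(d3,94), H(d5,78), E(d6,75), G(d9,73), D(d5,72), I(d4,57), F(d1,52), K(d6,40), C(d10,37), J(d2,36), A(d2,17)
B→slot 3; H→slot 5; E→slot 6; G→slot 9; D→slot 4; I→slot 2; F→slot 1; K skipped; C→slot 10; J skipped; A skipped.
8 of 11 scheduled.

8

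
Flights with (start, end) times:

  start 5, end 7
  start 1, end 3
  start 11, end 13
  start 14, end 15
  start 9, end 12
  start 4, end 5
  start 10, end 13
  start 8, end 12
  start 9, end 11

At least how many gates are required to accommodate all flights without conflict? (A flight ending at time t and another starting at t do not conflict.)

Count concurrent intervals with a sweep; the peak is the room count.
starts: [1, 4, 5, 8, 9, 9, 10, 11, 14]
ends:   [3, 5, 7, 11, 12, 12, 13, 13, 15]
s1→1 e3→0 s4→1 e5→0 s5→1 e7→0 s8→1 s9→2 s9→3 s10→4  — peak 4.

4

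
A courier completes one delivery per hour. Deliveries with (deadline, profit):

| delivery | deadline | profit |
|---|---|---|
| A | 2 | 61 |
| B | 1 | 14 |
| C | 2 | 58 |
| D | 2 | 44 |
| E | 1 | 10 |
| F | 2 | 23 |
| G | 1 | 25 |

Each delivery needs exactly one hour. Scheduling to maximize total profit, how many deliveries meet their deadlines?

Profit order: A=61 C=58 D=44 G=25 F=23 B=14 E=10
Assign: A→slot 2, C→slot 1, D skipped, G skipped, F skipped, B skipped, E skipped.
Slots: [1:C] [2:A]
2 of 7 scheduled.

2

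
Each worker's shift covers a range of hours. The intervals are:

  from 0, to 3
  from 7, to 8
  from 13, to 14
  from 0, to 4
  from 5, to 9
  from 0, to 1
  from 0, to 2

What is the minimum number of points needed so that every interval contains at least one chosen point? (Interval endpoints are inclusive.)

3

By right end: [0,1]  [0,2]  [0,3]  [0,4]  [7,8]  [5,9]  [13,14]
[0,1] uncovered → point at 1; [7,8] uncovered → point at 8; [13,14] uncovered → point at 14.
Points: 1, 8, 14 (3 total).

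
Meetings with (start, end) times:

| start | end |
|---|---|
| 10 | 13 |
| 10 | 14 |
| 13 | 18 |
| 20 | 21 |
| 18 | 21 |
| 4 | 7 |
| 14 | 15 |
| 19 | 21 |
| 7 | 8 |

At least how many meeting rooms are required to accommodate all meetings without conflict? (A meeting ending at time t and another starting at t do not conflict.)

Events (time:±→running): 4:+→1 7:-→0 7:+→1 8:-→0 10:+→1 10:+→2 13:-→1 13:+→2 14:-→1 14:+→2 15:-→1 18:-→0 18:+→1 19:+→2 20:+→3 … peak 3.

3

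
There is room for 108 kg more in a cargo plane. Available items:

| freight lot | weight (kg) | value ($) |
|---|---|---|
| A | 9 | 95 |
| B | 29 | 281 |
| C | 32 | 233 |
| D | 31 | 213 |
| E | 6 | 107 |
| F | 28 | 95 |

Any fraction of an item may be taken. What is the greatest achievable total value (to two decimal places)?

Greedy by value/weight ratio, highest first.
Order: E (107/6=17.83) > A (95/9=10.56) > B (281/29=9.69) > C (233/32=7.28) > D (213/31=6.87) > F (95/28=3.39)
Fill: take E (6 @ 107) → take A (9 @ 95) → take B (29 @ 281) → take C (32 @ 233) → take D (31 @ 213) → take 1/28 of F → 3.39; 108/108 used.
Total value = 932.39

932.39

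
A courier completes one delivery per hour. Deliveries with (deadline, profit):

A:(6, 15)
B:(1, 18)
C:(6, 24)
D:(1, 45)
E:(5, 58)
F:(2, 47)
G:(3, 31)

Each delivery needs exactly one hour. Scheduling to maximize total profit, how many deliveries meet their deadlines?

Take jobs in profit order; each goes to the latest open slot no later than its deadline.
By profit: E(d5,58), F(d2,47), D(d1,45), G(d3,31), C(d6,24), B(d1,18), A(d6,15)
E→slot 5; F→slot 2; D→slot 1; G→slot 3; C→slot 6; B skipped; A→slot 4.
6 of 7 scheduled.

6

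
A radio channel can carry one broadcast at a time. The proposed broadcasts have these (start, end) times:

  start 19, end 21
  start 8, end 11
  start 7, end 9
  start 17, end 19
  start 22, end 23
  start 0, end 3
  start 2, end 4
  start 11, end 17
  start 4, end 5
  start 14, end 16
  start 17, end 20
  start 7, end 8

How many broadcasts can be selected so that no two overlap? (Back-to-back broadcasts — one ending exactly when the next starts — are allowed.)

8

Greedy by earliest finish: after sorting by end time, pick each interval compatible with the last pick.
By end time: (0,3), (2,4), (4,5), (7,8), (7,9), (8,11), (14,16), (11,17), (17,19), (17,20), (19,21), (22,23).
Pick (0,3); next start ≥ 3 → (4,5); next start ≥ 5 → (7,8); next start ≥ 8 → (8,11); next start ≥ 11 → (14,16); next start ≥ 16 → (17,19); next start ≥ 19 → (19,21); next start ≥ 21 → (22,23).
Selected 8 broadcasts.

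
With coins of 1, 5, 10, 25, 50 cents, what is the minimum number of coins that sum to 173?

8

173 − 3×50→23 − 2×10→3 − 3×1→0
Total coins = 3 + 2 + 3 = 8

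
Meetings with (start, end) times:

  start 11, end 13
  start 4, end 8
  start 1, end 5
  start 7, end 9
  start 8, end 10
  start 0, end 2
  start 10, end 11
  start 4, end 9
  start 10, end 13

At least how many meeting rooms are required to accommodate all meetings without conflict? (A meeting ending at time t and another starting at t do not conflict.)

Count concurrent intervals with a sweep; the peak is the room count.
Events (time:±→running): 0:+→1 1:+→2 2:-→1 4:+→2 4:+→3 … peak 3.

3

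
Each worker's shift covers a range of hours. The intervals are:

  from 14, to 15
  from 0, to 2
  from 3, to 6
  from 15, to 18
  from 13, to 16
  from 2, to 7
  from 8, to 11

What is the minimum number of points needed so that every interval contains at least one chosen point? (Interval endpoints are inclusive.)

Sort by right endpoint; whenever an interval is uncovered, place a point at its right end.
Sorted: [0,2] [3,6] [2,7] [8,11] [14,15] [13,16] [15,18]
{[0,2]} hit by 2; {[3,6],[2,7]} hit by 6; {[8,11]} hit by 11; {[14,15],[13,16],[15,18]} hit by 15.
Points: 2, 6, 11, 15 (4 total).

4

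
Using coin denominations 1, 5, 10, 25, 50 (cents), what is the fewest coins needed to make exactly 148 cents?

8

148 = 2×50 + 1×25 + 2×10 + 3×1
Total coins = 2 + 1 + 2 + 3 = 8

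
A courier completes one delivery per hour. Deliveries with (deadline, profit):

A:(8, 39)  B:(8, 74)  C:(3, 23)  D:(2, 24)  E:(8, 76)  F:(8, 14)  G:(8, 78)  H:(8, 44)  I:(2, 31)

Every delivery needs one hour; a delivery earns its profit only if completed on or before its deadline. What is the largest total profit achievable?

Profit order: G=78 E=76 B=74 H=44 A=39 I=31 D=24 C=23 F=14
Assign: G→slot 8, E→slot 7, B→slot 6, H→slot 5, A→slot 4, I→slot 2, D→slot 1, C→slot 3, F skipped.
Slots: [1:D] [2:I] [3:C] [4:A] [5:H] [6:B] [7:E] [8:G]
Profit = 24 + 31 + 23 + 39 + 44 + 74 + 76 + 78 = 389

389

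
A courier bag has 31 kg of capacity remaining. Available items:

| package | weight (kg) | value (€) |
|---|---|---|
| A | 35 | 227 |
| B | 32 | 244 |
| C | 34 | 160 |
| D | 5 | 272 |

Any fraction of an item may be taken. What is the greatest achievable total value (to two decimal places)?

470.25

Ratios (sorted): D 54.40, B 7.62, A 6.49, C 4.71
take D (5 @ 272); take 26/32 of B → 198.25. Capacity used 31/31.
Total value = 470.25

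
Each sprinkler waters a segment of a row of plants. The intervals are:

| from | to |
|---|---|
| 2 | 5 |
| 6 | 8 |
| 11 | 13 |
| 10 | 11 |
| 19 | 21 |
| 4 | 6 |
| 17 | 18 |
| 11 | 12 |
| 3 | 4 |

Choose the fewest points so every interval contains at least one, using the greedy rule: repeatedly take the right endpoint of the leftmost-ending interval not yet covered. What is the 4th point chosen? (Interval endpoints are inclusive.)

18

Process intervals by earliest right end; each time one isn't hit yet, stab at its right endpoint.
Sorted: [3,4] [2,5] [4,6] [6,8] [10,11] [11,12] [11,13] [17,18] [19,21]
{[3,4],[2,5],[4,6]} hit by 4; {[6,8]} hit by 8; {[10,11],[11,12],[11,13]} hit by 11; {[17,18]} hit by 18; {[19,21]} hit by 21.
Points: 4, 8, 11, 18, 21 (5 total).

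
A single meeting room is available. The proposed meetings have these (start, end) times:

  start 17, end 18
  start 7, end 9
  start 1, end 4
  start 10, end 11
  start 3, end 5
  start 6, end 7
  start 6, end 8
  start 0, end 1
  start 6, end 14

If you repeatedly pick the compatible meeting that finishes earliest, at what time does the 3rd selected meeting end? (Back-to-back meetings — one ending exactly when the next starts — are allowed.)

7

Sort by end time and greedily take each interval whose start is ≥ the last chosen end.
Sorted by end: (0,1)  (1,4)  (3,5)  (6,7)  (6,8)  (7,9)  (10,11)  (6,14)  (17,18)
take (0,1); take (1,4); take (6,7); take (7,9); take (10,11); take (17,18).
Selected: (0,1) (1,4) (6,7) (7,9) (10,11) (17,18)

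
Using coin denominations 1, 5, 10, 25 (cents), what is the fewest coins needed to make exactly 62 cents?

62 = 2×25 + 1×10 + 2×1
Total coins = 2 + 1 + 2 = 5

5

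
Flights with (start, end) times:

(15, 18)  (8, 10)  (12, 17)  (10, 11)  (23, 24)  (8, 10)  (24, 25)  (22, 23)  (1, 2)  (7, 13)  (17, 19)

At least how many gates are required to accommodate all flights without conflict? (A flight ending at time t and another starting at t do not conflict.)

Events (time:±→running): 1:+→1 2:-→0 7:+→1 8:+→2 8:+→3 … peak 3.

3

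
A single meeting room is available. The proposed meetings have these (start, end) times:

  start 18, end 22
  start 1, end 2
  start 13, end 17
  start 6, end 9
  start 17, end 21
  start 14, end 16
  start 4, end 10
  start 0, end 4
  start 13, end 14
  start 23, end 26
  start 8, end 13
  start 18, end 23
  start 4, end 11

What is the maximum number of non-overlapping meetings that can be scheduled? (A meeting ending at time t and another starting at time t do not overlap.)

6

By end time: (1,2), (0,4), (6,9), (4,10), (4,11), (8,13), (13,14), (14,16), (13,17), (17,21), (18,22), (18,23), (23,26).
Pick (1,2); next start ≥ 2 → (6,9); next start ≥ 9 → (13,14); next start ≥ 14 → (14,16); next start ≥ 16 → (17,21); next start ≥ 21 → (23,26).
Selected 6 meetings.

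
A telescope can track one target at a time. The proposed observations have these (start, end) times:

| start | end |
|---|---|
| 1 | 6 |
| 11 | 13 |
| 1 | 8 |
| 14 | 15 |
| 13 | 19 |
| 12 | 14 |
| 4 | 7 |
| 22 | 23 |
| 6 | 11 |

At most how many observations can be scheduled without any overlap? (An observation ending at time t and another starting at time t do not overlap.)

5

Order by finish time; keep every interval that doesn't clash with the previous kept one.
Sorted by end: (1,6)  (4,7)  (1,8)  (6,11)  (11,13)  (12,14)  (14,15)  (13,19)  (22,23)
take (1,6); take (6,11); take (11,13); take (14,15); take (22,23).
Selected 5 observations.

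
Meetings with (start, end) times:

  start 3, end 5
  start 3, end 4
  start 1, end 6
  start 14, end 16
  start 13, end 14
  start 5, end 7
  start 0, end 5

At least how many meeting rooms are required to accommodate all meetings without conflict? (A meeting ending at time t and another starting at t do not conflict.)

The answer is the maximum number of intervals overlapping at any instant.
starts: [0, 1, 3, 3, 5, 13, 14]
ends:   [4, 5, 5, 6, 7, 14, 16]
s0→1 s1→2 s3→3 s3→4  — peak 4.

4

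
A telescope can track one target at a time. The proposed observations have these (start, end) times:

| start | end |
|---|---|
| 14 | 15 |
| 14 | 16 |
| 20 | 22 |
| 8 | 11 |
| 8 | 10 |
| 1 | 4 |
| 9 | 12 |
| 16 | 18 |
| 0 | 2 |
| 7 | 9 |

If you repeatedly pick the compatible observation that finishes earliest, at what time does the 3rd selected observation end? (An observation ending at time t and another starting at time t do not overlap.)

12

By end time: (0,2), (1,4), (7,9), (8,10), (8,11), (9,12), (14,15), (14,16), (16,18), (20,22).
Pick (0,2); next start ≥ 2 → (7,9); next start ≥ 9 → (9,12); next start ≥ 12 → (14,15); next start ≥ 15 → (16,18); next start ≥ 18 → (20,22).
Selected: (0,2) (7,9) (9,12) (14,15) (16,18) (20,22)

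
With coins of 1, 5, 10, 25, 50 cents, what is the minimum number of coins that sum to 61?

Greedy: take as many of the largest coin as possible, then repeat with the remainder.
61 − 1×50→11 − 1×10→1 − 1×1→0
Total coins = 1 + 1 + 1 = 3

3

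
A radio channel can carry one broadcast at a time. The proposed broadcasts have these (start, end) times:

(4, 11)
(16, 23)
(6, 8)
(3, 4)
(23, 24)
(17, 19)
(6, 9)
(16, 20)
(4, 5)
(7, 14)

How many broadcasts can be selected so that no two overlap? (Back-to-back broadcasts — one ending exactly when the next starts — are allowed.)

Order by finish time; keep every interval that doesn't clash with the previous kept one.
By end time: (3,4), (4,5), (6,8), (6,9), (4,11), (7,14), (17,19), (16,20), (16,23), (23,24).
Pick (3,4); next start ≥ 4 → (4,5); next start ≥ 5 → (6,8); next start ≥ 8 → (17,19); next start ≥ 19 → (23,24).
Selected 5 broadcasts.

5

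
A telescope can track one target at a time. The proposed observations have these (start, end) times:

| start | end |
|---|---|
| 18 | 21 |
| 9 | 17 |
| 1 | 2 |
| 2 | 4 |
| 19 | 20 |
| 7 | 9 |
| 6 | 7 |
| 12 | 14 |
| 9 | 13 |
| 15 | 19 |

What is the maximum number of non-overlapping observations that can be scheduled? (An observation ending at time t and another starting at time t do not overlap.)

7

By end time: (1,2), (2,4), (6,7), (7,9), (9,13), (12,14), (9,17), (15,19), (19,20), (18,21).
Pick (1,2); next start ≥ 2 → (2,4); next start ≥ 4 → (6,7); next start ≥ 7 → (7,9); next start ≥ 9 → (9,13); next start ≥ 13 → (15,19); next start ≥ 19 → (19,20).
Selected 7 observations.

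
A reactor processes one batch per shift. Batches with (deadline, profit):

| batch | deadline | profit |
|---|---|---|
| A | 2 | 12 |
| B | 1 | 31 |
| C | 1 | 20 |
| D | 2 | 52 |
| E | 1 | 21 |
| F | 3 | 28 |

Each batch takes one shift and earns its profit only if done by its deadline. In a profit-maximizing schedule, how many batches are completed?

3

Sort by profit descending; place each in the latest free slot ≤ its deadline.
By profit: D(d2,52), B(d1,31), F(d3,28), E(d1,21), C(d1,20), A(d2,12)
D→slot 2; B→slot 1; F→slot 3; E skipped; C skipped; A skipped.
3 of 6 scheduled.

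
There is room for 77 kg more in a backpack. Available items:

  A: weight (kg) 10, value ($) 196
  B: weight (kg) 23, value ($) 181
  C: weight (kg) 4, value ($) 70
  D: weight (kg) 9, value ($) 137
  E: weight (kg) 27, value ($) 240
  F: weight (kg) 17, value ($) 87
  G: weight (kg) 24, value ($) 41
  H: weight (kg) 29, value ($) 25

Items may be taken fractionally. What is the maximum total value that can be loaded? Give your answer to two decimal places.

Greedy by value/weight ratio, highest first.
Order: A (196/10=19.60) > C (70/4=17.50) > D (137/9=15.22) > E (240/27=8.89) > B (181/23=7.87) > F (87/17=5.12) > G (41/24=1.71) > H (25/29=0.86)
Fill: take A (10 @ 196) → take C (4 @ 70) → take D (9 @ 137) → take E (27 @ 240) → take B (23 @ 181) → take 4/17 of F → 20.47; 77/77 used.
Total value = 844.47

844.47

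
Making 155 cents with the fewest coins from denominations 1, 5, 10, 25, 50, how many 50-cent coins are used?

3

Use the largest denomination that fits, subtract, and repeat.
155 − 3×50→5 − 1×5→0
Count of 50: 3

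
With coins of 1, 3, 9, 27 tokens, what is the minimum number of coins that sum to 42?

4

Use the largest denomination that fits, subtract, and repeat.
42 = 1×27 + 1×9 + 2×3
Total coins = 1 + 1 + 2 = 4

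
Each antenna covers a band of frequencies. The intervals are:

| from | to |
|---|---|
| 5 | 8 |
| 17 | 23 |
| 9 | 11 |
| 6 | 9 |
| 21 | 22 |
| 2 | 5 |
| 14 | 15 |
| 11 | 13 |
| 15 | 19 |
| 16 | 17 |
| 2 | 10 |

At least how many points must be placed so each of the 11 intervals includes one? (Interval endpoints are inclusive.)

Sorted: [2,5] [5,8] [6,9] [2,10] [9,11] [11,13] [14,15] [16,17] [15,19] [21,22] [17,23]
{[2,5],[5,8]} hit by 5; {[6,9],[2,10],[9,11]} hit by 9; {[11,13]} hit by 13; {[14,15]} hit by 15; {[16,17],[15,19]} hit by 17; {[21,22],[17,23]} hit by 22.
Points: 5, 9, 13, 15, 17, 22 (6 total).

6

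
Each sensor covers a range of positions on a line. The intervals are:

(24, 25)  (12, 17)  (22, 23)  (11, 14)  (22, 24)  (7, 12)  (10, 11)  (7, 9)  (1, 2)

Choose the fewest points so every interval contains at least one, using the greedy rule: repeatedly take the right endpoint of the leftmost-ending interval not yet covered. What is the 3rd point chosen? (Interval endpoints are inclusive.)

11

Process intervals by earliest right end; each time one isn't hit yet, stab at its right endpoint.
By right end: [1,2]  [7,9]  [10,11]  [7,12]  [11,14]  [12,17]  [22,23]  [22,24]  [24,25]
[1,2] uncovered → point at 2; [7,9] uncovered → point at 9; [10,11] uncovered → point at 11; [12,17] uncovered → point at 17; [22,23] uncovered → point at 23; [24,25] uncovered → point at 25.
Points: 2, 9, 11, 17, 23, 25 (6 total).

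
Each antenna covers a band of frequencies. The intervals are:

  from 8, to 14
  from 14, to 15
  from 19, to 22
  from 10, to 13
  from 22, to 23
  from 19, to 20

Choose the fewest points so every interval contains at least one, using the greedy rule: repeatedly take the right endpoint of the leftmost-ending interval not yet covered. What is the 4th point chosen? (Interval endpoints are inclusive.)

23

Process intervals by earliest right end; each time one isn't hit yet, stab at its right endpoint.
Sorted: [10,13] [8,14] [14,15] [19,20] [19,22] [22,23]
{[10,13],[8,14]} hit by 13; {[14,15]} hit by 15; {[19,20],[19,22]} hit by 20; {[22,23]} hit by 23.
Points: 13, 15, 20, 23 (4 total).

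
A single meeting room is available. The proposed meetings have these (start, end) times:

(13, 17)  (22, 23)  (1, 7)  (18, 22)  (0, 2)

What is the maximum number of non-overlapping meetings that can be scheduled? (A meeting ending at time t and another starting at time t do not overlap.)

4

Sorted by end: (0,2)  (1,7)  (13,17)  (18,22)  (22,23)
take (0,2); take (13,17); take (18,22); take (22,23).
Selected 4 meetings.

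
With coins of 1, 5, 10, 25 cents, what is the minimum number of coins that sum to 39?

39 = 1×25 + 1×10 + 4×1
Total coins = 1 + 1 + 4 = 6

6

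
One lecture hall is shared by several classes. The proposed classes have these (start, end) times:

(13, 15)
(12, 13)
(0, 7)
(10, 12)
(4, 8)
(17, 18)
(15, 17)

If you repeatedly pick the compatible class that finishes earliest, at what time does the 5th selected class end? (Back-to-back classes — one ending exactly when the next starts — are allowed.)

17

Sort by end time and greedily take each interval whose start is ≥ the last chosen end.
Sorted by end: (0,7)  (4,8)  (10,12)  (12,13)  (13,15)  (15,17)  (17,18)
take (0,7); skip (4,8); take (10,12); take (12,13); take (13,15); take (15,17); take (17,18).
Selected: (0,7) (10,12) (12,13) (13,15) (15,17) (17,18)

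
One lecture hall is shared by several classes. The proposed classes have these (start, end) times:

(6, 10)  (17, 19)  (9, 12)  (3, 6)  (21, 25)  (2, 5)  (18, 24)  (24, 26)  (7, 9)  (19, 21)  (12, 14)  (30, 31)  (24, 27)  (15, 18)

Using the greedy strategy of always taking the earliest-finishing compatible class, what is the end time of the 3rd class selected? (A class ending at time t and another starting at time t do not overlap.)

By end time: (2,5), (3,6), (7,9), (6,10), (9,12), (12,14), (15,18), (17,19), (19,21), (18,24), (21,25), (24,26), (24,27), (30,31).
Pick (2,5); next start ≥ 5 → (7,9); next start ≥ 9 → (9,12); next start ≥ 12 → (12,14); next start ≥ 14 → (15,18); next start ≥ 18 → (19,21); next start ≥ 21 → (21,25); next start ≥ 25 → (30,31).
Selected: (2,5) (7,9) (9,12) (12,14) (15,18) (19,21) (21,25) (30,31)

12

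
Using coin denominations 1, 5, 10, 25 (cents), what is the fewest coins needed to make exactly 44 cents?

44 − 1×25→19 − 1×10→9 − 1×5→4 − 4×1→0
Total coins = 1 + 1 + 1 + 4 = 7

7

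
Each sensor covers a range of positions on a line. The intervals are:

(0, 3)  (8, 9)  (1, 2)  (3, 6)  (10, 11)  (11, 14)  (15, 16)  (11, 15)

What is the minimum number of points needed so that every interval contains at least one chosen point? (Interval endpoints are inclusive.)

Sorted: [1,2] [0,3] [3,6] [8,9] [10,11] [11,14] [11,15] [15,16]
{[1,2],[0,3]} hit by 2; {[3,6]} hit by 6; {[8,9]} hit by 9; {[10,11],[11,14],[11,15]} hit by 11; {[15,16]} hit by 16.
Points: 2, 6, 9, 11, 16 (5 total).

5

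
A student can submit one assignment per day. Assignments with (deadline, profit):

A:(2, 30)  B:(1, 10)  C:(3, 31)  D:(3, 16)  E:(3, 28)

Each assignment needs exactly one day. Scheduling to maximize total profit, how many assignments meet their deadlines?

3

Profit order: C=31 A=30 E=28 D=16 B=10
Assign: C→slot 3, A→slot 2, E→slot 1, D skipped, B skipped.
Slots: [1:E] [2:A] [3:C]
3 of 5 scheduled.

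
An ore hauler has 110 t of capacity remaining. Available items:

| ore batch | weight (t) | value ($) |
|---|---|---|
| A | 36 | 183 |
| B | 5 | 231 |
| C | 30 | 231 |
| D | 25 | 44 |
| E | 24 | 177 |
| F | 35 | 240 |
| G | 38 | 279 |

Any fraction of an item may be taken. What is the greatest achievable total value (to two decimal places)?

1007.14

Order: B (231/5=46.20) > C (231/30=7.70) > E (177/24=7.38) > G (279/38=7.34) > F (240/35=6.86) > A (183/36=5.08) > D (44/25=1.76)
Fill: take B (5 @ 231) → take C (30 @ 231) → take E (24 @ 177) → take G (38 @ 279) → take 13/35 of F → 89.14; 110/110 used.
Total value = 1007.14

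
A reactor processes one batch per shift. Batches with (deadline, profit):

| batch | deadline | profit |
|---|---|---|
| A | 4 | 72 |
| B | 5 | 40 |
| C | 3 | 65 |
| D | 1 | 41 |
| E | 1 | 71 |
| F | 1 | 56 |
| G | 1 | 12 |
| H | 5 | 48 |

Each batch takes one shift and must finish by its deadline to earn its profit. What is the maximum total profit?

296

Sort by profit descending; place each in the latest free slot ≤ its deadline.
By profit: A(d4,72), E(d1,71), C(d3,65), F(d1,56), H(d5,48), D(d1,41), B(d5,40), G(d1,12)
A→slot 4; E→slot 1; C→slot 3; F skipped; H→slot 5; D skipped; B→slot 2; G skipped.
Profit = 71 + 40 + 65 + 72 + 48 = 296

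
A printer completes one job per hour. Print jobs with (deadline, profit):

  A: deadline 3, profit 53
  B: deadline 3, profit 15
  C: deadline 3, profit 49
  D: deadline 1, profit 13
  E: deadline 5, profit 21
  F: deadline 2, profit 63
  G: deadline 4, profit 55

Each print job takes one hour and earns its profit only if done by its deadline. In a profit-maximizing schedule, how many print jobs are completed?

Take jobs in profit order; each goes to the latest open slot no later than its deadline.
By profit: F(d2,63), G(d4,55), A(d3,53), C(d3,49), E(d5,21), B(d3,15), D(d1,13)
F→slot 2; G→slot 4; A→slot 3; C→slot 1; E→slot 5; B skipped; D skipped.
5 of 7 scheduled.

5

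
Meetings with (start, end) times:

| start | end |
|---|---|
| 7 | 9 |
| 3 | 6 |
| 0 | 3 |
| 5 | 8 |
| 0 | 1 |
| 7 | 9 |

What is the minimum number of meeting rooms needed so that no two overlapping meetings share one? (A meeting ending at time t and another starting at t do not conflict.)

Count concurrent intervals with a sweep; the peak is the room count.
Events (time:±→running): 0:+→1 0:+→2 1:-→1 3:-→0 3:+→1 5:+→2 6:-→1 7:+→2 7:+→3 … peak 3.

3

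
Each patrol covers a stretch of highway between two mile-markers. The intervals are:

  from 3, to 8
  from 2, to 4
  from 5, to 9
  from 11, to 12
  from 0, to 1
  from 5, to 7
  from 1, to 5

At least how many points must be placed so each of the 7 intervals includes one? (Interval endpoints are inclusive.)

Sort by right endpoint; whenever an interval is uncovered, place a point at its right end.
Sorted: [0,1] [2,4] [1,5] [5,7] [3,8] [5,9] [11,12]
{[0,1]} hit by 1; {[2,4],[1,5]} hit by 4; {[5,7],[3,8],[5,9]} hit by 7; {[11,12]} hit by 12.
Points: 1, 4, 7, 12 (4 total).

4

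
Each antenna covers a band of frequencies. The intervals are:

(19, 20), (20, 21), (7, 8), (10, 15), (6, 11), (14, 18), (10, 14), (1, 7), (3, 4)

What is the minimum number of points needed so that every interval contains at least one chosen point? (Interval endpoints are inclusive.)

Sort by right endpoint; whenever an interval is uncovered, place a point at its right end.
Sorted: [3,4] [1,7] [7,8] [6,11] [10,14] [10,15] [14,18] [19,20] [20,21]
{[3,4],[1,7]} hit by 4; {[7,8],[6,11]} hit by 8; {[10,14],[10,15],[14,18]} hit by 14; {[19,20],[20,21]} hit by 20.
Points: 4, 8, 14, 20 (4 total).

4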